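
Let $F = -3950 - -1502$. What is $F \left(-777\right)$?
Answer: $1902096$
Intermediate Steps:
$F = -2448$ ($F = -3950 + 1502 = -2448$)
$F \left(-777\right) = \left(-2448\right) \left(-777\right) = 1902096$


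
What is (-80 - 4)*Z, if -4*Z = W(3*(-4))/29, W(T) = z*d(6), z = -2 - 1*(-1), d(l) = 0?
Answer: 0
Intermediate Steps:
z = -1 (z = -2 + 1 = -1)
W(T) = 0 (W(T) = -1*0 = 0)
Z = 0 (Z = -0/29 = -1/4*0 = 0)
(-80 - 4)*Z = (-80 - 4)*0 = -84*0 = 0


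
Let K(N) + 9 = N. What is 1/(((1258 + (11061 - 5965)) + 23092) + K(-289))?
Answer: 1/29148 ≈ 3.4308e-5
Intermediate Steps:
K(N) = -9 + N
1/(((1258 + (11061 - 5965)) + 23092) + K(-289)) = 1/(((1258 + (11061 - 5965)) + 23092) + (-9 - 289)) = 1/(((1258 + 5096) + 23092) - 298) = 1/((6354 + 23092) - 298) = 1/(29446 - 298) = 1/29148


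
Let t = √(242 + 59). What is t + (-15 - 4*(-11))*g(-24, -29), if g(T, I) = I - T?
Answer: -145 + √301 ≈ -127.65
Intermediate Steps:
t = √301 ≈ 17.349
t + (-15 - 4*(-11))*g(-24, -29) = √301 + (-15 - 4*(-11))*(-29 - 1*(-24)) = √301 + (-15 + 44)*(-29 + 24) = √301 + 29*(-5) = √301 - 145 = -145 + √301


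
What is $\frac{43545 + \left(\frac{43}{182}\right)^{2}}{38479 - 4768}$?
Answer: $\frac{1442386429}{1116643164} \approx 1.2917$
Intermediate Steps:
$\frac{43545 + \left(\frac{43}{182}\right)^{2}}{38479 - 4768} = \frac{43545 + \left(43 \cdot \frac{1}{182}\right)^{2}}{33711} = \left(43545 + \left(\frac{43}{182}\right)^{2}\right) \frac{1}{33711} = \left(43545 + \frac{1849}{33124}\right) \frac{1}{33711} = \frac{1442386429}{33124} \cdot \frac{1}{33711} = \frac{1442386429}{1116643164}$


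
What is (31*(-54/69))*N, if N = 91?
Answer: -50778/23 ≈ -2207.7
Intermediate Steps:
(31*(-54/69))*N = (31*(-54/69))*91 = (31*(-54*1/69))*91 = (31*(-18/23))*91 = -558/23*91 = -50778/23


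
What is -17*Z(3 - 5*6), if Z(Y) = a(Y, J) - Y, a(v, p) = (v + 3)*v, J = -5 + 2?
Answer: -11475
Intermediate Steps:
J = -3
a(v, p) = v*(3 + v) (a(v, p) = (3 + v)*v = v*(3 + v))
Z(Y) = -Y + Y*(3 + Y) (Z(Y) = Y*(3 + Y) - Y = -Y + Y*(3 + Y))
-17*Z(3 - 5*6) = -17*(3 - 5*6)*(2 + (3 - 5*6)) = -17*(3 - 30)*(2 + (3 - 30)) = -(-459)*(2 - 27) = -(-459)*(-25) = -17*675 = -11475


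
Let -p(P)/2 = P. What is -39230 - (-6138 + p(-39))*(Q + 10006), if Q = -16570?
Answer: -39817070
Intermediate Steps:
p(P) = -2*P
-39230 - (-6138 + p(-39))*(Q + 10006) = -39230 - (-6138 - 2*(-39))*(-16570 + 10006) = -39230 - (-6138 + 78)*(-6564) = -39230 - (-6060)*(-6564) = -39230 - 1*39777840 = -39230 - 39777840 = -39817070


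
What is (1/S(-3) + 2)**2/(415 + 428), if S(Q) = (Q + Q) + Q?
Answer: 289/68283 ≈ 0.0042324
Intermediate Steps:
S(Q) = 3*Q (S(Q) = 2*Q + Q = 3*Q)
(1/S(-3) + 2)**2/(415 + 428) = (1/(3*(-3)) + 2)**2/(415 + 428) = (1/(-9) + 2)**2/843 = (-1/9 + 2)**2*(1/843) = (17/9)**2*(1/843) = (289/81)*(1/843) = 289/68283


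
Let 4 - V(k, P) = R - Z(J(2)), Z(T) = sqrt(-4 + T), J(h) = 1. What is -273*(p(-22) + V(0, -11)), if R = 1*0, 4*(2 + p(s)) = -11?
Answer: 819/4 - 273*I*sqrt(3) ≈ 204.75 - 472.85*I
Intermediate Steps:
p(s) = -19/4 (p(s) = -2 + (1/4)*(-11) = -2 - 11/4 = -19/4)
R = 0
V(k, P) = 4 + I*sqrt(3) (V(k, P) = 4 - (0 - sqrt(-4 + 1)) = 4 - (0 - sqrt(-3)) = 4 - (0 - I*sqrt(3)) = 4 - (-1)*I*sqrt(3) = 4 + I*sqrt(3))
-273*(p(-22) + V(0, -11)) = -273*(-19/4 + (4 + I*sqrt(3))) = -273*(-3/4 + I*sqrt(3)) = 819/4 - 273*I*sqrt(3)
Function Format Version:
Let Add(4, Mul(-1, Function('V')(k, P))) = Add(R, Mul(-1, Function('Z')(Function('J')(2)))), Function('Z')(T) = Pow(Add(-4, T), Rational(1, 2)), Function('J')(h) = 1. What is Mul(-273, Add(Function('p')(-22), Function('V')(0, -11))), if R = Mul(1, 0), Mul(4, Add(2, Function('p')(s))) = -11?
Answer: Add(Rational(819, 4), Mul(-273, I, Pow(3, Rational(1, 2)))) ≈ Add(204.75, Mul(-472.85, I))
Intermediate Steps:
Function('p')(s) = Rational(-19, 4) (Function('p')(s) = Add(-2, Mul(Rational(1, 4), -11)) = Add(-2, Rational(-11, 4)) = Rational(-19, 4))
R = 0
Function('V')(k, P) = Add(4, Mul(I, Pow(3, Rational(1, 2)))) (Function('V')(k, P) = Add(4, Mul(-1, Add(0, Mul(-1, Pow(Add(-4, 1), Rational(1, 2)))))) = Add(4, Mul(-1, Add(0, Mul(-1, Pow(-3, Rational(1, 2)))))) = Add(4, Mul(-1, Add(0, Mul(-1, Mul(I, Pow(3, Rational(1, 2))))))) = Add(4, Mul(-1, Add(0, Mul(-1, I, Pow(3, Rational(1, 2)))))) = Add(4, Mul(-1, Mul(-1, I, Pow(3, Rational(1, 2))))) = Add(4, Mul(I, Pow(3, Rational(1, 2)))))
Mul(-273, Add(Function('p')(-22), Function('V')(0, -11))) = Mul(-273, Add(Rational(-19, 4), Add(4, Mul(I, Pow(3, Rational(1, 2)))))) = Mul(-273, Add(Rational(-3, 4), Mul(I, Pow(3, Rational(1, 2))))) = Add(Rational(819, 4), Mul(-273, I, Pow(3, Rational(1, 2))))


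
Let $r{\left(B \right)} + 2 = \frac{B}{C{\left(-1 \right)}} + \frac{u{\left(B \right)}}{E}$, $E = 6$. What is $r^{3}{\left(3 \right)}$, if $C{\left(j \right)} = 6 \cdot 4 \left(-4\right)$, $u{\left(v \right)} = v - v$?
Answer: $- \frac{274625}{32768} \approx -8.3809$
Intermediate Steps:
$u{\left(v \right)} = 0$
$C{\left(j \right)} = -96$ ($C{\left(j \right)} = 24 \left(-4\right) = -96$)
$r{\left(B \right)} = -2 - \frac{B}{96}$ ($r{\left(B \right)} = -2 + \left(\frac{B}{-96} + \frac{0}{6}\right) = -2 + \left(B \left(- \frac{1}{96}\right) + 0 \cdot \frac{1}{6}\right) = -2 + \left(- \frac{B}{96} + 0\right) = -2 - \frac{B}{96}$)
$r^{3}{\left(3 \right)} = \left(-2 - \frac{1}{32}\right)^{3} = \left(- \frac{65}{32}\right)^{3} = - \frac{274625}{32768}$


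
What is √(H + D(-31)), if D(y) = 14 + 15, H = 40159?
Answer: 2*√10047 ≈ 200.47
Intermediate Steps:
D(y) = 29
√(H + D(-31)) = √(40159 + 29) = √40188 = 2*√10047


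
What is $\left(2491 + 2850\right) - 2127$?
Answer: $3214$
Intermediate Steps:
$\left(2491 + 2850\right) - 2127 = 5341 - 2127 = 3214$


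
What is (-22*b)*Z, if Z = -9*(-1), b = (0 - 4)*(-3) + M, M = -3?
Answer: -1782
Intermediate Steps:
b = 9 (b = (0 - 4)*(-3) - 3 = -4*(-3) - 3 = 12 - 3 = 9)
Z = 9
(-22*b)*Z = -22*9*9 = -198*9 = -1782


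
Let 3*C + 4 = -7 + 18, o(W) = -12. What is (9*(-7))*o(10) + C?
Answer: 2275/3 ≈ 758.33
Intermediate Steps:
C = 7/3 (C = -4/3 + (-7 + 18)/3 = -4/3 + (⅓)*11 = -4/3 + 11/3 = 7/3 ≈ 2.3333)
(9*(-7))*o(10) + C = (9*(-7))*(-12) + 7/3 = -63*(-12) + 7/3 = 756 + 7/3 = 2275/3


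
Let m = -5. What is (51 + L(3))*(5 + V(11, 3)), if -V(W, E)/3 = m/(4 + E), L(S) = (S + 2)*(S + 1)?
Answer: 3550/7 ≈ 507.14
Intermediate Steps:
L(S) = (1 + S)*(2 + S) (L(S) = (2 + S)*(1 + S) = (1 + S)*(2 + S))
V(W, E) = 15/(4 + E) (V(W, E) = -3*(-5)/(4 + E) = -(-15)/(4 + E) = 15/(4 + E))
(51 + L(3))*(5 + V(11, 3)) = (51 + (2 + 3² + 3*3))*(5 + 15/(4 + 3)) = (51 + (2 + 9 + 9))*(5 + 15/7) = (51 + 20)*(5 + 15*(⅐)) = 71*(5 + 15/7) = 71*(50/7) = 3550/7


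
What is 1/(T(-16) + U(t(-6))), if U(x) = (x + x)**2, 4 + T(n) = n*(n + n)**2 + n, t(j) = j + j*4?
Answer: -1/12804 ≈ -7.8101e-5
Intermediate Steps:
t(j) = 5*j (t(j) = j + 4*j = 5*j)
T(n) = -4 + n + 4*n**3 (T(n) = -4 + (n*(n + n)**2 + n) = -4 + (n*(2*n)**2 + n) = -4 + (n*(4*n**2) + n) = -4 + (4*n**3 + n) = -4 + (n + 4*n**3) = -4 + n + 4*n**3)
U(x) = 4*x**2 (U(x) = (2*x)**2 = 4*x**2)
1/(T(-16) + U(t(-6))) = 1/((-4 - 16 + 4*(-16)**3) + 4*(5*(-6))**2) = 1/((-4 - 16 + 4*(-4096)) + 4*(-30)**2) = 1/((-4 - 16 - 16384) + 4*900) = 1/(-16404 + 3600) = 1/(-12804) = -1/12804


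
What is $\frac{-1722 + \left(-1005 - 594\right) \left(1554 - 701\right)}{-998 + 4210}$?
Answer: $- \frac{1365669}{3212} \approx -425.18$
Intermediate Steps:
$\frac{-1722 + \left(-1005 - 594\right) \left(1554 - 701\right)}{-998 + 4210} = \frac{-1722 - 1363947}{3212} = \left(-1722 - 1363947\right) \frac{1}{3212} = \left(-1365669\right) \frac{1}{3212} = - \frac{1365669}{3212}$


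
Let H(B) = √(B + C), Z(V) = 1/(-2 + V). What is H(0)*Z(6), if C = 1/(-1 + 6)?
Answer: √5/20 ≈ 0.11180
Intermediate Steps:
C = ⅕ (C = 1/5 = ⅕ ≈ 0.20000)
H(B) = √(⅕ + B) (H(B) = √(B + ⅕) = √(⅕ + B))
H(0)*Z(6) = (√(5 + 25*0)/5)/(-2 + 6) = (√(5 + 0)/5)/4 = (√5/5)*(¼) = √5/20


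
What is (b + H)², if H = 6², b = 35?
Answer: 5041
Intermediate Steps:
H = 36
(b + H)² = (35 + 36)² = 71² = 5041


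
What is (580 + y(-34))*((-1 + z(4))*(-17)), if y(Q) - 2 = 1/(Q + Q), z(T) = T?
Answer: -118725/4 ≈ -29681.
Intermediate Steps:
y(Q) = 2 + 1/(2*Q) (y(Q) = 2 + 1/(Q + Q) = 2 + 1/(2*Q))
(580 + y(-34))*((-1 + z(4))*(-17)) = (580 + (2 + (½)/(-34)))*((-1 + 4)*(-17)) = (580 + (2 + (½)*(-1/34)))*(3*(-17)) = (580 + (2 - 1/68))*(-51) = (580 + 135/68)*(-51) = (39575/68)*(-51) = -118725/4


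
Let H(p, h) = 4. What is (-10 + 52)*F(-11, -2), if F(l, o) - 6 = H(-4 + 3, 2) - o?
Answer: 504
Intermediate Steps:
F(l, o) = 10 - o (F(l, o) = 6 + (4 - o) = 10 - o)
(-10 + 52)*F(-11, -2) = (-10 + 52)*(10 - 1*(-2)) = 42*(10 + 2) = 42*12 = 504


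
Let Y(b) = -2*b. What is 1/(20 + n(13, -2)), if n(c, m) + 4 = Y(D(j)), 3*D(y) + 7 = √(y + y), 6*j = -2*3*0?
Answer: 3/62 ≈ 0.048387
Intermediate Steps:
j = 0 (j = (-2*3*0)/6 = (-6*0)/6 = (⅙)*0 = 0)
D(y) = -7/3 + √2*√y/3 (D(y) = -7/3 + √(y + y)/3 = -7/3 + √(2*y)/3 = -7/3 + (√2*√y)/3 = -7/3 + √2*√y/3)
n(c, m) = ⅔ (n(c, m) = -4 - 2*(-7/3 + √2*√0/3) = -4 - 2*(-7/3 + (⅓)*√2*0) = -4 - 2*(-7/3 + 0) = -4 - 2*(-7/3) = -4 + 14/3 = ⅔)
1/(20 + n(13, -2)) = 1/(20 + ⅔) = 1/(62/3) = 3/62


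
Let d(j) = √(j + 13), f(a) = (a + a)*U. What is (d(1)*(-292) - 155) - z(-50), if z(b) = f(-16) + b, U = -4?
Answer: -233 - 292*√14 ≈ -1325.6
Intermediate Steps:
f(a) = -8*a (f(a) = (a + a)*(-4) = (2*a)*(-4) = -8*a)
d(j) = √(13 + j)
z(b) = 128 + b (z(b) = -8*(-16) + b = 128 + b)
(d(1)*(-292) - 155) - z(-50) = (√(13 + 1)*(-292) - 155) - (128 - 50) = (√14*(-292) - 155) - 1*78 = (-292*√14 - 155) - 78 = (-155 - 292*√14) - 78 = -233 - 292*√14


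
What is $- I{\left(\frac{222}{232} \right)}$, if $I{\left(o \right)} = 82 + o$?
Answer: $- \frac{9623}{116} \approx -82.957$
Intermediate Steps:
$- I{\left(\frac{222}{232} \right)} = - (82 + \frac{222}{232}) = - (82 + 222 \cdot \frac{1}{232}) = - (82 + \frac{111}{116}) = \left(-1\right) \frac{9623}{116} = - \frac{9623}{116}$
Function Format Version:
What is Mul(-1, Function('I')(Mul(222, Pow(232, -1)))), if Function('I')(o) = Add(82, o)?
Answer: Rational(-9623, 116) ≈ -82.957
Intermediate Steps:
Mul(-1, Function('I')(Mul(222, Pow(232, -1)))) = Mul(-1, Add(82, Mul(222, Pow(232, -1)))) = Mul(-1, Add(82, Mul(222, Rational(1, 232)))) = Mul(-1, Add(82, Rational(111, 116))) = Mul(-1, Rational(9623, 116)) = Rational(-9623, 116)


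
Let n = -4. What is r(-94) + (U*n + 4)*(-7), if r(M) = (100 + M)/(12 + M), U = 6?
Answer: 5737/41 ≈ 139.93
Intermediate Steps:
r(M) = (100 + M)/(12 + M)
r(-94) + (U*n + 4)*(-7) = (100 - 94)/(12 - 94) + (6*(-4) + 4)*(-7) = 6/(-82) + (-24 + 4)*(-7) = -1/82*6 - 20*(-7) = -3/41 + 140 = 5737/41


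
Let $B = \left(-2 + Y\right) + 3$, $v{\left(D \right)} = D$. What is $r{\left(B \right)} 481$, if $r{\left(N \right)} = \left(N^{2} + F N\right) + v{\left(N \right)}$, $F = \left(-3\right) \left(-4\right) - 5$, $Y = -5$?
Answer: $-7696$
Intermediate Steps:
$F = 7$ ($F = 12 - 5 = 7$)
$B = -4$ ($B = \left(-2 - 5\right) + 3 = -7 + 3 = -4$)
$r{\left(N \right)} = N^{2} + 8 N$ ($r{\left(N \right)} = \left(N^{2} + 7 N\right) + N = N^{2} + 8 N$)
$r{\left(B \right)} 481 = - 4 \left(8 - 4\right) 481 = \left(-4\right) 4 \cdot 481 = \left(-16\right) 481 = -7696$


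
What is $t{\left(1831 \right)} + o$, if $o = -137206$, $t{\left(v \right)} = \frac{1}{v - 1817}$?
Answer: $- \frac{1920883}{14} \approx -1.3721 \cdot 10^{5}$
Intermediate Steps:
$t{\left(v \right)} = \frac{1}{-1817 + v}$
$t{\left(1831 \right)} + o = \frac{1}{-1817 + 1831} - 137206 = \frac{1}{14} - 137206 = - \frac{1920883}{14}$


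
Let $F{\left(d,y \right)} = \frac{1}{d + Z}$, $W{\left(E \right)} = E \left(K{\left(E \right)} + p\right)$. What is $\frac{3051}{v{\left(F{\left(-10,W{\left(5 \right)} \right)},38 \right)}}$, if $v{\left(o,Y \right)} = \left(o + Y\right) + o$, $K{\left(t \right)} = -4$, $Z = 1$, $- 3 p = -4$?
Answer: $\frac{27459}{340} \approx 80.762$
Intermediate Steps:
$p = \frac{4}{3}$ ($p = \left(- \frac{1}{3}\right) \left(-4\right) = \frac{4}{3} \approx 1.3333$)
$W{\left(E \right)} = - \frac{8 E}{3}$ ($W{\left(E \right)} = E \left(-4 + \frac{4}{3}\right) = E \left(- \frac{8}{3}\right) = - \frac{8 E}{3}$)
$F{\left(d,y \right)} = \frac{1}{1 + d}$ ($F{\left(d,y \right)} = \frac{1}{d + 1} = \frac{1}{1 + d}$)
$v{\left(o,Y \right)} = Y + 2 o$ ($v{\left(o,Y \right)} = \left(Y + o\right) + o = Y + 2 o$)
$\frac{3051}{v{\left(F{\left(-10,W{\left(5 \right)} \right)},38 \right)}} = \frac{3051}{38 + \frac{2}{1 - 10}} = \frac{3051}{38 + \frac{2}{-9}} = \frac{3051}{38 + 2 \left(- \frac{1}{9}\right)} = \frac{3051}{38 - \frac{2}{9}} = \frac{3051}{\frac{340}{9}} = 3051 \cdot \frac{9}{340} = \frac{27459}{340}$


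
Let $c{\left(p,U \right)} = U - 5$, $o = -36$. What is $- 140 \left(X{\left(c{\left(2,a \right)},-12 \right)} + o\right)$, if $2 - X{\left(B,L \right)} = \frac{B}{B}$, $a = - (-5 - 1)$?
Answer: $4900$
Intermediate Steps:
$a = 6$ ($a = \left(-1\right) \left(-6\right) = 6$)
$c{\left(p,U \right)} = -5 + U$
$X{\left(B,L \right)} = 1$ ($X{\left(B,L \right)} = 2 - \frac{B}{B} = 2 - 1 = 1$)
$- 140 \left(X{\left(c{\left(2,a \right)},-12 \right)} + o\right) = - 140 \left(1 - 36\right) = \left(-140\right) \left(-35\right) = 4900$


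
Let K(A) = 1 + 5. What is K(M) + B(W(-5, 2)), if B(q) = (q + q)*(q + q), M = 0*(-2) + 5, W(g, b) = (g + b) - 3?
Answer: 150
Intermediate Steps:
W(g, b) = -3 + b + g (W(g, b) = (b + g) - 3 = -3 + b + g)
M = 5 (M = 0 + 5 = 5)
B(q) = 4*q² (B(q) = (2*q)*(2*q) = 4*q²)
K(A) = 6
K(M) + B(W(-5, 2)) = 6 + 4*(-3 + 2 - 5)² = 6 + 4*(-6)² = 6 + 4*36 = 6 + 144 = 150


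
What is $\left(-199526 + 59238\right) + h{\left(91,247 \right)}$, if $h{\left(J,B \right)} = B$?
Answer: $-140041$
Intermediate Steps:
$\left(-199526 + 59238\right) + h{\left(91,247 \right)} = \left(-199526 + 59238\right) + 247 = -140288 + 247 = -140041$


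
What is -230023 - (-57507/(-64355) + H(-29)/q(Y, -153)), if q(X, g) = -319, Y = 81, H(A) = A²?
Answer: -162833198097/707905 ≈ -2.3002e+5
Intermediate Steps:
-230023 - (-57507/(-64355) + H(-29)/q(Y, -153)) = -230023 - (-57507/(-64355) + (-29)²/(-319)) = -230023 - (-57507*(-1/64355) + 841*(-1/319)) = -230023 - (57507/64355 - 29/11) = -230023 - 1*(-1233718/707905) = -230023 + 1233718/707905 = -162833198097/707905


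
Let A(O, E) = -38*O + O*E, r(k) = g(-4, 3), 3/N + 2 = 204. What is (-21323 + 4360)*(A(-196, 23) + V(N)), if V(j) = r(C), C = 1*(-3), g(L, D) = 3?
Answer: -49922109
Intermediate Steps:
N = 3/202 (N = 3/(-2 + 204) = 3/202 ≈ 0.014851)
C = -3
r(k) = 3
A(O, E) = -38*O + E*O
V(j) = 3
(-21323 + 4360)*(A(-196, 23) + V(N)) = (-21323 + 4360)*(-196*(-38 + 23) + 3) = -16963*(-196*(-15) + 3) = -16963*(2940 + 3) = -16963*2943 = -49922109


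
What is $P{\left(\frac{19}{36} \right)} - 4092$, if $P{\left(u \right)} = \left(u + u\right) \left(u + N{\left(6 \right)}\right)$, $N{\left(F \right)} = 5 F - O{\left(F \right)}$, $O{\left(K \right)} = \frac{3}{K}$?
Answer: $- \frac{2631077}{648} \approx -4060.3$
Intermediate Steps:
$N{\left(F \right)} = - \frac{3}{F} + 5 F$ ($N{\left(F \right)} = 5 F - \frac{3}{F} = - \frac{3}{F} + 5 F$)
$P{\left(u \right)} = 2 u \left(\frac{59}{2} + u\right)$ ($P{\left(u \right)} = \left(u + u\right) \left(u + \left(- \frac{3}{6} + 5 \cdot 6\right)\right) = 2 u \left(u + \left(\left(-3\right) \frac{1}{6} + 30\right)\right) = 2 u \left(u + \left(- \frac{1}{2} + 30\right)\right) = 2 u \left(u + \frac{59}{2}\right) = 2 u \left(\frac{59}{2} + u\right)$)
$P{\left(\frac{19}{36} \right)} - 4092 = \frac{19}{36} \left(59 + 2 \cdot \frac{19}{36}\right) - 4092 = 19 \cdot \frac{1}{36} \left(59 + 2 \cdot 19 \cdot \frac{1}{36}\right) - 4092 = \frac{19 \left(59 + 2 \cdot \frac{19}{36}\right)}{36} - 4092 = \frac{19 \left(59 + \frac{19}{18}\right)}{36} - 4092 = \frac{19}{36} \cdot \frac{1081}{18} - 4092 = \frac{20539}{648} - 4092 = - \frac{2631077}{648}$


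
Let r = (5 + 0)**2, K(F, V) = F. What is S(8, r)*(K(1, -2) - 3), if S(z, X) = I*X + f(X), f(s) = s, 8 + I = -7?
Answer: 700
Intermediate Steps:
I = -15 (I = -8 - 7 = -15)
r = 25 (r = 5**2 = 25)
S(z, X) = -14*X (S(z, X) = -15*X + X = -14*X)
S(8, r)*(K(1, -2) - 3) = (-14*25)*(1 - 3) = -350*(-2) = 700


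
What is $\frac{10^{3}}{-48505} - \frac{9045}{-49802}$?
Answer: $\frac{77785145}{483129202} \approx 0.161$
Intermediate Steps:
$\frac{10^{3}}{-48505} - \frac{9045}{-49802} = 1000 \left(- \frac{1}{48505}\right) - - \frac{9045}{49802} = - \frac{200}{9701} + \frac{9045}{49802} = \frac{77785145}{483129202}$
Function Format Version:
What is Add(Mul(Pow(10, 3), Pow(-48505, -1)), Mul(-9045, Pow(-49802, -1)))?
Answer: Rational(77785145, 483129202) ≈ 0.16100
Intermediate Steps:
Add(Mul(Pow(10, 3), Pow(-48505, -1)), Mul(-9045, Pow(-49802, -1))) = Add(Mul(1000, Rational(-1, 48505)), Mul(-9045, Rational(-1, 49802))) = Add(Rational(-200, 9701), Rational(9045, 49802)) = Rational(77785145, 483129202)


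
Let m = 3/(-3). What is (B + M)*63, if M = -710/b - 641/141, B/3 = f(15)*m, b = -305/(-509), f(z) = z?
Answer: -222964224/2867 ≈ -77769.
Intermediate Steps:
m = -1 (m = 3*(-⅓) = -1)
b = 305/509 (b = -305*(-1/509) = 305/509 ≈ 0.59921)
B = -45 (B = 3*(15*(-1)) = 3*(-15) = -45)
M = -10230299/8601 (M = -710/305/509 - 641/141 = -710*509/305 - 641*1/141 = -72278/61 - 641/141 = -10230299/8601 ≈ -1189.4)
(B + M)*63 = (-45 - 10230299/8601)*63 = -10617344/8601*63 = -222964224/2867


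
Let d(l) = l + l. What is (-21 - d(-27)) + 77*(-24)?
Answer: -1815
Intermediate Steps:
d(l) = 2*l
(-21 - d(-27)) + 77*(-24) = (-21 - 2*(-27)) + 77*(-24) = (-21 - 1*(-54)) - 1848 = (-21 + 54) - 1848 = 33 - 1848 = -1815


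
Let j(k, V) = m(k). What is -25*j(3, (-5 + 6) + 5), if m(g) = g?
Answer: -75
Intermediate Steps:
j(k, V) = k
-25*j(3, (-5 + 6) + 5) = -25*3 = -75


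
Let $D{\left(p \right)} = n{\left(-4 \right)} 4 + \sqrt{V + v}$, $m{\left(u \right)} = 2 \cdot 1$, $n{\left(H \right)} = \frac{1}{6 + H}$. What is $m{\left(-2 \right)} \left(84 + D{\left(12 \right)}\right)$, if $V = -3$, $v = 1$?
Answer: $172 + 2 i \sqrt{2} \approx 172.0 + 2.8284 i$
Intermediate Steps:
$m{\left(u \right)} = 2$
$D{\left(p \right)} = 2 + i \sqrt{2}$ ($D{\left(p \right)} = \frac{1}{6 - 4} \cdot 4 + \sqrt{-3 + 1} = \frac{1}{2} \cdot 4 + \sqrt{-2} = \frac{1}{2} \cdot 4 + i \sqrt{2} = 2 + i \sqrt{2}$)
$m{\left(-2 \right)} \left(84 + D{\left(12 \right)}\right) = 2 \left(84 + \left(2 + i \sqrt{2}\right)\right) = 2 \left(86 + i \sqrt{2}\right) = 172 + 2 i \sqrt{2}$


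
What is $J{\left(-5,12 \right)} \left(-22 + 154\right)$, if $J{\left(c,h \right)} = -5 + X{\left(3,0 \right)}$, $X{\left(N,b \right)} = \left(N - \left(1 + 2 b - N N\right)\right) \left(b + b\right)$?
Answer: $-660$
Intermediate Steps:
$X{\left(N,b \right)} = 2 b \left(-1 + N + N^{2} - 2 b\right)$ ($X{\left(N,b \right)} = \left(N - \left(1 - N^{2} + 2 b\right)\right) 2 b = \left(-1 + N + N^{2} - 2 b\right) 2 b = 2 b \left(-1 + N + N^{2} - 2 b\right)$)
$J{\left(c,h \right)} = -5$ ($J{\left(c,h \right)} = -5 + 2 \cdot 0 \left(-1 + 3 + 3^{2} - 0\right) = -5 + 2 \cdot 0 \left(-1 + 3 + 9 + 0\right) = -5 + 2 \cdot 0 \cdot 11 = -5 + 0 = -5$)
$J{\left(-5,12 \right)} \left(-22 + 154\right) = - 5 \left(-22 + 154\right) = \left(-5\right) 132 = -660$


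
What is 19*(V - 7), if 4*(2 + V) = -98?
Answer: -1273/2 ≈ -636.50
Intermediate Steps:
V = -53/2 (V = -2 + (¼)*(-98) = -2 - 49/2 = -53/2 ≈ -26.500)
19*(V - 7) = 19*(-53/2 - 7) = 19*(-67/2) = -1273/2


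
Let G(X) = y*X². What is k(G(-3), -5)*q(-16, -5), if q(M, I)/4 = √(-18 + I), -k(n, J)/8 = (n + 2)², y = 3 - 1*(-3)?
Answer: -100352*I*√23 ≈ -4.8127e+5*I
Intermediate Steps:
y = 6 (y = 3 + 3 = 6)
G(X) = 6*X²
k(n, J) = -8*(2 + n)² (k(n, J) = -8*(n + 2)² = -8*(2 + n)²)
q(M, I) = 4*√(-18 + I)
k(G(-3), -5)*q(-16, -5) = (-8*(2 + 6*(-3)²)²)*(4*√(-18 - 5)) = (-8*(2 + 6*9)²)*(4*√(-23)) = (-8*(2 + 54)²)*(4*(I*√23)) = (-8*56²)*(4*I*√23) = (-8*3136)*(4*I*√23) = -100352*I*√23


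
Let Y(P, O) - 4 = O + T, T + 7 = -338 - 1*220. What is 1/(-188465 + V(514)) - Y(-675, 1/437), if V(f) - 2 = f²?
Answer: 18566399785/33095321 ≈ 561.00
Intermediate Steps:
T = -565 (T = -7 + (-338 - 1*220) = -7 + (-338 - 220) = -7 - 558 = -565)
Y(P, O) = -561 + O (Y(P, O) = 4 + (O - 565) = 4 + (-565 + O) = -561 + O)
V(f) = 2 + f²
1/(-188465 + V(514)) - Y(-675, 1/437) = 1/(-188465 + (2 + 514²)) - (-561 + 1/437) = 1/(-188465 + (2 + 264196)) - (-561 + 1/437) = 1/(-188465 + 264198) - 1*(-245156/437) = 1/75733 + 245156/437 = 18566399785/33095321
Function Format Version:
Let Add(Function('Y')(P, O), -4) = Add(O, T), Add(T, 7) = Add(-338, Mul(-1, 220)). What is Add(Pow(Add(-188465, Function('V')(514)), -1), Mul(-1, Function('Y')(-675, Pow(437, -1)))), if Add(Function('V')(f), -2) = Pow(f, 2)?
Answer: Rational(18566399785, 33095321) ≈ 561.00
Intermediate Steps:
T = -565 (T = Add(-7, Add(-338, Mul(-1, 220))) = Add(-7, Add(-338, -220)) = Add(-7, -558) = -565)
Function('Y')(P, O) = Add(-561, O) (Function('Y')(P, O) = Add(4, Add(O, -565)) = Add(4, Add(-565, O)) = Add(-561, O))
Function('V')(f) = Add(2, Pow(f, 2))
Add(Pow(Add(-188465, Function('V')(514)), -1), Mul(-1, Function('Y')(-675, Pow(437, -1)))) = Add(Pow(Add(-188465, Add(2, Pow(514, 2))), -1), Mul(-1, Add(-561, Pow(437, -1)))) = Add(Pow(Add(-188465, Add(2, 264196)), -1), Mul(-1, Add(-561, Rational(1, 437)))) = Add(Pow(Add(-188465, 264198), -1), Mul(-1, Rational(-245156, 437))) = Add(Pow(75733, -1), Rational(245156, 437)) = Add(Rational(1, 75733), Rational(245156, 437)) = Rational(18566399785, 33095321)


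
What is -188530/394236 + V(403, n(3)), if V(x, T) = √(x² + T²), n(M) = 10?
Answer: -94265/197118 + √162509 ≈ 402.65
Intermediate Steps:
V(x, T) = √(T² + x²)
-188530/394236 + V(403, n(3)) = -188530/394236 + √(10² + 403²) = -188530*1/394236 + √(100 + 162409) = -94265/197118 + √162509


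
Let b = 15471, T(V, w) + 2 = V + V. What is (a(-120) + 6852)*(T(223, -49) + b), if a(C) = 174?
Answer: 111818790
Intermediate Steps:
T(V, w) = -2 + 2*V (T(V, w) = -2 + (V + V) = -2 + 2*V)
(a(-120) + 6852)*(T(223, -49) + b) = (174 + 6852)*((-2 + 2*223) + 15471) = 7026*((-2 + 446) + 15471) = 7026*(444 + 15471) = 7026*15915 = 111818790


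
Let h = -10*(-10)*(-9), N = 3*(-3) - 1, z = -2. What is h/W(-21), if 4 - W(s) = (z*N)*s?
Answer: -225/106 ≈ -2.1226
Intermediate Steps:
N = -10 (N = -9 - 1 = -10)
W(s) = 4 - 20*s (W(s) = 4 - (-2*(-10))*s = 4 - 20*s)
h = -900 (h = 100*(-9) = -900)
h/W(-21) = -900/(4 - 20*(-21)) = -900/(4 + 420) = -900/424 = -900*1/424 = -225/106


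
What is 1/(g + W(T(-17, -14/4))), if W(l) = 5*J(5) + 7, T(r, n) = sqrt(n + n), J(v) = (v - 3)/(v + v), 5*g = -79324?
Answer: -5/79284 ≈ -6.3064e-5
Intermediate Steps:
g = -79324/5 (g = (1/5)*(-79324) = -79324/5 ≈ -15865.)
J(v) = (-3 + v)/(2*v) (J(v) = (-3 + v)/((2*v)) = (-3 + v)*(1/(2*v)) = (-3 + v)/(2*v))
T(r, n) = sqrt(2)*sqrt(n) (T(r, n) = sqrt(2*n) = sqrt(2)*sqrt(n))
W(l) = 8 (W(l) = 5*((1/2)*(-3 + 5)/5) + 7 = 5*((1/2)*(1/5)*2) + 7 = 5*(1/5) + 7 = 1 + 7 = 8)
1/(g + W(T(-17, -14/4))) = 1/(-79324/5 + 8) = 1/(-79284/5) = -5/79284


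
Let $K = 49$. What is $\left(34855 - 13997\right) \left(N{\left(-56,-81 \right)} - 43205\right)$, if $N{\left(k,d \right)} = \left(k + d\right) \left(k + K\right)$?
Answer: $-881167068$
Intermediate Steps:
$N{\left(k,d \right)} = \left(49 + k\right) \left(d + k\right)$ ($N{\left(k,d \right)} = \left(k + d\right) \left(k + 49\right) = \left(d + k\right) \left(49 + k\right) = \left(49 + k\right) \left(d + k\right)$)
$\left(34855 - 13997\right) \left(N{\left(-56,-81 \right)} - 43205\right) = \left(34855 - 13997\right) \left(\left(\left(-56\right)^{2} + 49 \left(-81\right) + 49 \left(-56\right) - -4536\right) - 43205\right) = \left(34855 - 13997\right) \left(\left(3136 - 3969 - 2744 + 4536\right) - 43205\right) = 20858 \left(959 - 43205\right) = 20858 \left(-42246\right) = -881167068$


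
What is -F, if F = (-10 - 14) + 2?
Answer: 22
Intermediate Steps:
F = -22 (F = -24 + 2 = -22)
-F = -1*(-22) = 22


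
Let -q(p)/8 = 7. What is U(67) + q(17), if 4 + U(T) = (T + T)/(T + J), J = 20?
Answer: -5086/87 ≈ -58.460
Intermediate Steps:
q(p) = -56 (q(p) = -8*7 = -56)
U(T) = -4 + 2*T/(20 + T) (U(T) = -4 + (T + T)/(T + 20) = -4 + (2*T)/(20 + T) = -4 + 2*T/(20 + T))
U(67) + q(17) = 2*(-40 - 1*67)/(20 + 67) - 56 = 2*(-40 - 67)/87 - 56 = 2*(1/87)*(-107) - 56 = -214/87 - 56 = -5086/87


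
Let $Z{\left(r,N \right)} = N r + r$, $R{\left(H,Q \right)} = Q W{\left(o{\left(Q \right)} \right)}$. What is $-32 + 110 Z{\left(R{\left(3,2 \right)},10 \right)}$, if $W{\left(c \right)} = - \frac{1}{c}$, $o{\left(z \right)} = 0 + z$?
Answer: $-1242$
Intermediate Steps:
$o{\left(z \right)} = z$
$R{\left(H,Q \right)} = -1$ ($R{\left(H,Q \right)} = Q \left(- \frac{1}{Q}\right) = -1$)
$Z{\left(r,N \right)} = r + N r$
$-32 + 110 Z{\left(R{\left(3,2 \right)},10 \right)} = -32 + 110 \left(- (1 + 10)\right) = -32 + 110 \left(\left(-1\right) 11\right) = -32 + 110 \left(-11\right) = -32 - 1210 = -1242$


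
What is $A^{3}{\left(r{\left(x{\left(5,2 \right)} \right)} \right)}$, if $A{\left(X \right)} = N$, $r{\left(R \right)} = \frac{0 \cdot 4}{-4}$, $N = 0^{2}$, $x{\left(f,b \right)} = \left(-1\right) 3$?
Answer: $0$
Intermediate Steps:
$x{\left(f,b \right)} = -3$
$N = 0$
$r{\left(R \right)} = 0$ ($r{\left(R \right)} = 0 \left(- \frac{1}{4}\right) = 0$)
$A{\left(X \right)} = 0$
$A^{3}{\left(r{\left(x{\left(5,2 \right)} \right)} \right)} = 0^{3} = 0$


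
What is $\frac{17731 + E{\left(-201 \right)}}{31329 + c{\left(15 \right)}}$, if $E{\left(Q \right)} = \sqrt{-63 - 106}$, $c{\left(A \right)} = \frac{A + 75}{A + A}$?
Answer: $\frac{2533}{4476} + \frac{13 i}{31332} \approx 0.56591 + 0.00041491 i$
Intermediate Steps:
$c{\left(A \right)} = \frac{75 + A}{2 A}$
$E{\left(Q \right)} = 13 i$ ($E{\left(Q \right)} = \sqrt{-169} = 13 i$)
$\frac{17731 + E{\left(-201 \right)}}{31329 + c{\left(15 \right)}} = \frac{17731 + 13 i}{31329 + \frac{75 + 15}{2 \cdot 15}} = \frac{17731 + 13 i}{31329 + \frac{1}{2} \cdot \frac{1}{15} \cdot 90} = \frac{17731 + 13 i}{31329 + 3} = \frac{17731 + 13 i}{31332} = \left(17731 + 13 i\right) \frac{1}{31332} = \frac{2533}{4476} + \frac{13 i}{31332}$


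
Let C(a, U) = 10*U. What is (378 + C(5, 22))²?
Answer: 357604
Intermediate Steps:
(378 + C(5, 22))² = (378 + 10*22)² = (378 + 220)² = 598² = 357604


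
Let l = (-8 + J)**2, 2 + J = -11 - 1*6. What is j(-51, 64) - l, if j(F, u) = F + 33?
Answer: -747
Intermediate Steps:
j(F, u) = 33 + F
J = -19 (J = -2 + (-11 - 1*6) = -2 + (-11 - 6) = -2 - 17 = -19)
l = 729 (l = (-8 - 19)**2 = (-27)**2 = 729)
j(-51, 64) - l = (33 - 51) - 1*729 = -18 - 729 = -747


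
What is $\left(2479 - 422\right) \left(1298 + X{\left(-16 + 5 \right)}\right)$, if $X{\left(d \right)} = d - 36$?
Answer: $2573307$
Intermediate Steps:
$X{\left(d \right)} = -36 + d$
$\left(2479 - 422\right) \left(1298 + X{\left(-16 + 5 \right)}\right) = \left(2479 - 422\right) \left(1298 + \left(-36 + \left(-16 + 5\right)\right)\right) = 2057 \left(1298 - 47\right) = 2057 \cdot 1251 = 2573307$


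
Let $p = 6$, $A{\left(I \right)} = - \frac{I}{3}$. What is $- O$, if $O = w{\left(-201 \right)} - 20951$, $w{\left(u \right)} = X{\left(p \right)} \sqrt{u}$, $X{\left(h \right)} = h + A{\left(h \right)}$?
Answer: $20951 - 4 i \sqrt{201} \approx 20951.0 - 56.71 i$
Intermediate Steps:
$A{\left(I \right)} = - \frac{I}{3}$
$X{\left(h \right)} = \frac{2 h}{3}$ ($X{\left(h \right)} = h - \frac{h}{3} = \frac{2 h}{3}$)
$w{\left(u \right)} = 4 \sqrt{u}$ ($w{\left(u \right)} = \frac{2}{3} \cdot 6 \sqrt{u} = 4 \sqrt{u}$)
$O = -20951 + 4 i \sqrt{201}$ ($O = 4 \sqrt{-201} - 20951 = 4 i \sqrt{201} - 20951 = -20951 + 4 i \sqrt{201} \approx -20951.0 + 56.71 i$)
$- O = - (-20951 + 4 i \sqrt{201}) = 20951 - 4 i \sqrt{201}$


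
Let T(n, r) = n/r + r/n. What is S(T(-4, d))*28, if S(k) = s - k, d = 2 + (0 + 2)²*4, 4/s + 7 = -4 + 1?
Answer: 5446/45 ≈ 121.02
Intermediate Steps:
s = -⅖ (s = 4/(-7 + (-4 + 1)) = 4/(-7 - 3) = 4/(-10) = 4*(-⅒) = -⅖ ≈ -0.40000)
d = 18 (d = 2 + 2²*4 = 2 + 4*4 = 2 + 16 = 18)
S(k) = -⅖ - k
S(T(-4, d))*28 = (-⅖ - (-4/18 + 18/(-4)))*28 = (-⅖ - (-4*1/18 + 18*(-¼)))*28 = (-⅖ - (-2/9 - 9/2))*28 = (-⅖ - 1*(-85/18))*28 = (-⅖ + 85/18)*28 = (389/90)*28 = 5446/45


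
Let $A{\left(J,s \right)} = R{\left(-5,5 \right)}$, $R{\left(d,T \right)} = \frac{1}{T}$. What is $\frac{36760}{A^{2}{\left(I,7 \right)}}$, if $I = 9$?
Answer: $919000$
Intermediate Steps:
$A{\left(J,s \right)} = \frac{1}{5}$
$\frac{36760}{A^{2}{\left(I,7 \right)}} = \frac{36760}{\left(\frac{1}{5}\right)^{2}} = 36760 \frac{1}{\frac{1}{25}} = 36760 \cdot 25 = 919000$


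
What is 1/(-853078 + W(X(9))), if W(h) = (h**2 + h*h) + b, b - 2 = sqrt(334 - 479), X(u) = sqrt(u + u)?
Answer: -170608/145535448349 - I*sqrt(145)/727677241745 ≈ -1.1723e-6 - 1.6548e-11*I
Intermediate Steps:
X(u) = sqrt(2)*sqrt(u) (X(u) = sqrt(2*u) = sqrt(2)*sqrt(u))
b = 2 + I*sqrt(145) (b = 2 + sqrt(334 - 479) = 2 + sqrt(-145) = 2 + I*sqrt(145) ≈ 2.0 + 12.042*I)
W(h) = 2 + 2*h**2 + I*sqrt(145) (W(h) = (h**2 + h*h) + (2 + I*sqrt(145)) = (h**2 + h**2) + (2 + I*sqrt(145)) = 2*h**2 + (2 + I*sqrt(145)) = 2 + 2*h**2 + I*sqrt(145))
1/(-853078 + W(X(9))) = 1/(-853078 + (2 + 2*(sqrt(2)*sqrt(9))**2 + I*sqrt(145))) = 1/(-853078 + (2 + 2*(sqrt(2)*3)**2 + I*sqrt(145))) = 1/(-853078 + (2 + 2*(3*sqrt(2))**2 + I*sqrt(145))) = 1/(-853078 + (2 + 2*18 + I*sqrt(145))) = 1/(-853078 + (2 + 36 + I*sqrt(145))) = 1/(-853078 + (38 + I*sqrt(145))) = 1/(-853040 + I*sqrt(145))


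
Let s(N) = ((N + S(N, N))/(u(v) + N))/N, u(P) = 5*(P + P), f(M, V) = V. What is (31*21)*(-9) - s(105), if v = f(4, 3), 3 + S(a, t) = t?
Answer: -9227948/1575 ≈ -5859.0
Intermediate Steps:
S(a, t) = -3 + t
v = 3
u(P) = 10*P (u(P) = 5*(2*P) = 10*P)
s(N) = (-3 + 2*N)/(N*(30 + N)) (s(N) = ((N + (-3 + N))/(10*3 + N))/N = ((-3 + 2*N)/(30 + N))/N = (-3 + 2*N)/(N*(30 + N)))
(31*21)*(-9) - s(105) = (31*21)*(-9) - (-3 + 2*105)/(105*(30 + 105)) = 651*(-9) - (-3 + 210)/(105*135) = -5859 - 207/(105*135) = -5859 - 1*23/1575 = -5859 - 23/1575 = -9227948/1575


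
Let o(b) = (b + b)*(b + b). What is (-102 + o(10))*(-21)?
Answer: -6258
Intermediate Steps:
o(b) = 4*b² (o(b) = (2*b)*(2*b) = 4*b²)
(-102 + o(10))*(-21) = (-102 + 4*10²)*(-21) = (-102 + 4*100)*(-21) = (-102 + 400)*(-21) = 298*(-21) = -6258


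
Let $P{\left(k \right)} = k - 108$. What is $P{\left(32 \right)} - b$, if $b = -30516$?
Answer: $30440$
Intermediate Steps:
$P{\left(k \right)} = -108 + k$
$P{\left(32 \right)} - b = \left(-108 + 32\right) - -30516 = -76 + 30516 = 30440$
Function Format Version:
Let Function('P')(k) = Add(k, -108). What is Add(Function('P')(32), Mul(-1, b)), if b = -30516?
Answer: 30440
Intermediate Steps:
Function('P')(k) = Add(-108, k)
Add(Function('P')(32), Mul(-1, b)) = Add(Add(-108, 32), Mul(-1, -30516)) = Add(-76, 30516) = 30440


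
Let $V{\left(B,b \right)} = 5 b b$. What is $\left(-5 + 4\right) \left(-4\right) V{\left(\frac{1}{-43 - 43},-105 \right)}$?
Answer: $220500$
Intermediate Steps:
$V{\left(B,b \right)} = 5 b^{2}$
$\left(-5 + 4\right) \left(-4\right) V{\left(\frac{1}{-43 - 43},-105 \right)} = \left(-5 + 4\right) \left(-4\right) 5 \left(-105\right)^{2} = \left(-1\right) \left(-4\right) 5 \cdot 11025 = 4 \cdot 55125 = 220500$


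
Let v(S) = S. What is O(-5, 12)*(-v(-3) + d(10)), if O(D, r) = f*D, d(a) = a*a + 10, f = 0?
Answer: 0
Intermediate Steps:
d(a) = 10 + a² (d(a) = a² + 10 = 10 + a²)
O(D, r) = 0 (O(D, r) = 0*D = 0)
O(-5, 12)*(-v(-3) + d(10)) = 0*(-1*(-3) + (10 + 10²)) = 0*(3 + (10 + 100)) = 0*(3 + 110) = 0*113 = 0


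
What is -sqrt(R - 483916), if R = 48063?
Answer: -I*sqrt(435853) ≈ -660.19*I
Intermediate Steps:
-sqrt(R - 483916) = -sqrt(48063 - 483916) = -sqrt(-435853) = -I*sqrt(435853)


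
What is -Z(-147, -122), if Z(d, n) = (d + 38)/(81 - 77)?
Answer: 109/4 ≈ 27.250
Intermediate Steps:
Z(d, n) = 19/2 + d/4 (Z(d, n) = (38 + d)/4 = (38 + d)*(¼) = 19/2 + d/4)
-Z(-147, -122) = -(19/2 + (¼)*(-147)) = -(19/2 - 147/4) = -1*(-109/4) = 109/4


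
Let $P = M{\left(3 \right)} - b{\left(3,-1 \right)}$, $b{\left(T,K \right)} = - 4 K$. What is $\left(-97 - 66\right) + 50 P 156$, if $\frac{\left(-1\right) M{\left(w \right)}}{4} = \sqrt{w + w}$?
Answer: $-31363 - 31200 \sqrt{6} \approx -1.0779 \cdot 10^{5}$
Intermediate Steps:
$M{\left(w \right)} = - 4 \sqrt{2} \sqrt{w}$ ($M{\left(w \right)} = - 4 \sqrt{w + w} = - 4 \sqrt{2 w} = - 4 \sqrt{2} \sqrt{w}$)
$P = -4 - 4 \sqrt{6}$ ($P = - 4 \sqrt{2} \sqrt{3} - \left(-4\right) \left(-1\right) = - 4 \sqrt{6} - 4 = -4 - 4 \sqrt{6} \approx -13.798$)
$\left(-97 - 66\right) + 50 P 156 = \left(-97 - 66\right) + 50 \left(-4 - 4 \sqrt{6}\right) 156 = \left(-97 - 66\right) + \left(-200 - 200 \sqrt{6}\right) 156 = -163 - \left(31200 + 31200 \sqrt{6}\right) = -31363 - 31200 \sqrt{6}$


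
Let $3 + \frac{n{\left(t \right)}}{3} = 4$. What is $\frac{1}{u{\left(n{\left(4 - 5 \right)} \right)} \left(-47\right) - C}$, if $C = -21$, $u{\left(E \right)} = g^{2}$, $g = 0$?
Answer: $\frac{1}{21} \approx 0.047619$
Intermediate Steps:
$n{\left(t \right)} = 3$ ($n{\left(t \right)} = -9 + 3 \cdot 4 = -9 + 12 = 3$)
$u{\left(E \right)} = 0$ ($u{\left(E \right)} = 0^{2} = 0$)
$\frac{1}{u{\left(n{\left(4 - 5 \right)} \right)} \left(-47\right) - C} = \frac{1}{0 \left(-47\right) - -21} = \frac{1}{0 + 21} = \frac{1}{21}$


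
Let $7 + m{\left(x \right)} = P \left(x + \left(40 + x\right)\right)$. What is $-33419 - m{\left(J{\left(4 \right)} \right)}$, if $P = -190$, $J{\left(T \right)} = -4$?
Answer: $-27332$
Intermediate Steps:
$m{\left(x \right)} = -7607 - 380 x$ ($m{\left(x \right)} = -7 - 190 \left(x + \left(40 + x\right)\right) = -7 - 190 \left(40 + 2 x\right) = -7 - \left(7600 + 380 x\right) = -7607 - 380 x$)
$-33419 - m{\left(J{\left(4 \right)} \right)} = -33419 - \left(-7607 - -1520\right) = -33419 - \left(-7607 + 1520\right) = -33419 - -6087 = -33419 + 6087 = -27332$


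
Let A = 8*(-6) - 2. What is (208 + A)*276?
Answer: 43608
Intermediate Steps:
A = -50 (A = -48 - 2 = -50)
(208 + A)*276 = (208 - 50)*276 = 158*276 = 43608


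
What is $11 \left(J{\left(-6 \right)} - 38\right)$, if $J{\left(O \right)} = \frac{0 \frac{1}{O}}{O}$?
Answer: $-418$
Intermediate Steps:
$J{\left(O \right)} = 0$ ($J{\left(O \right)} = \frac{0}{O} = 0$)
$11 \left(J{\left(-6 \right)} - 38\right) = 11 \left(0 - 38\right) = 11 \left(-38\right) = -418$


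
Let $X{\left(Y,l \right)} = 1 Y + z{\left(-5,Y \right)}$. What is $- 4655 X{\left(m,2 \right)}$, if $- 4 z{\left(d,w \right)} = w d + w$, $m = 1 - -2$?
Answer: $-27930$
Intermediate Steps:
$m = 3$ ($m = 1 + 2 = 3$)
$z{\left(d,w \right)} = - \frac{w}{4} - \frac{d w}{4}$ ($z{\left(d,w \right)} = - \frac{w d + w}{4} = - \frac{d w + w}{4} = - \frac{w + d w}{4} = - \frac{w}{4} - \frac{d w}{4}$)
$X{\left(Y,l \right)} = 2 Y$ ($X{\left(Y,l \right)} = 1 Y - \frac{Y \left(1 - 5\right)}{4} = Y - \frac{1}{4} Y \left(-4\right) = Y + Y = 2 Y$)
$- 4655 X{\left(m,2 \right)} = - 4655 \cdot 2 \cdot 3 = \left(-4655\right) 6 = -27930$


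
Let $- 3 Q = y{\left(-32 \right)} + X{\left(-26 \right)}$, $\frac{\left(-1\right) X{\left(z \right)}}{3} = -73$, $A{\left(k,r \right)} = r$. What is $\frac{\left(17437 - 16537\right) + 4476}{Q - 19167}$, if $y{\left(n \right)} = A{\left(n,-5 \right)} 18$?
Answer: $- \frac{2688}{9605} \approx -0.27985$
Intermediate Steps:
$X{\left(z \right)} = 219$ ($X{\left(z \right)} = \left(-3\right) \left(-73\right) = 219$)
$y{\left(n \right)} = -90$ ($y{\left(n \right)} = \left(-5\right) 18 = -90$)
$Q = -43$ ($Q = - \frac{-90 + 219}{3} = \left(- \frac{1}{3}\right) 129 = -43$)
$\frac{\left(17437 - 16537\right) + 4476}{Q - 19167} = \frac{\left(17437 - 16537\right) + 4476}{-43 - 19167} = \frac{900 + 4476}{-19210} = 5376 \left(- \frac{1}{19210}\right) = - \frac{2688}{9605}$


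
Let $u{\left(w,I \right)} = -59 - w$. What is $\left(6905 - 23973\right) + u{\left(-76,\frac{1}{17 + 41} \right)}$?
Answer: $-17051$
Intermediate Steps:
$\left(6905 - 23973\right) + u{\left(-76,\frac{1}{17 + 41} \right)} = \left(6905 - 23973\right) - -17 = -17068 + \left(-59 + 76\right) = -17068 + 17 = -17051$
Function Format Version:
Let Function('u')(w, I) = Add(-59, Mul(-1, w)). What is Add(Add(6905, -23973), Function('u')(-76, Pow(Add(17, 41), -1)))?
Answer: -17051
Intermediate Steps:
Add(Add(6905, -23973), Function('u')(-76, Pow(Add(17, 41), -1))) = Add(Add(6905, -23973), Add(-59, Mul(-1, -76))) = Add(-17068, Add(-59, 76)) = Add(-17068, 17) = -17051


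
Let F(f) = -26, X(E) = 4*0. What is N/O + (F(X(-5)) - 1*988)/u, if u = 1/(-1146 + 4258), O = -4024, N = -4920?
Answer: -1587250089/503 ≈ -3.1556e+6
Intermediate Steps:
X(E) = 0
u = 1/3112 ≈ 0.00032134
N/O + (F(X(-5)) - 1*988)/u = -4920/(-4024) + (-26 - 1*988)/(1/3112) = -4920*(-1/4024) + (-26 - 988)*3112 = 615/503 - 1014*3112 = 615/503 - 3155568 = -1587250089/503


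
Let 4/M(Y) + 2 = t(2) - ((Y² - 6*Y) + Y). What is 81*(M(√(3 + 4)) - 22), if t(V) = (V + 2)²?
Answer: -1800 + 90*√7/7 ≈ -1766.0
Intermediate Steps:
t(V) = (2 + V)²
M(Y) = 4/(14 - Y² + 5*Y) (M(Y) = 4/(-2 + ((2 + 2)² - ((Y² - 6*Y) + Y))) = 4/(-2 + (4² - (Y² - 5*Y))) = 4/(-2 + (16 + (-Y² + 5*Y))) = 4/(-2 + (16 - Y² + 5*Y)) = 4/(14 - Y² + 5*Y))
81*(M(√(3 + 4)) - 22) = 81*(4/(14 - (√(3 + 4))² + 5*√(3 + 4)) - 22) = 81*(4/(14 - (√7)² + 5*√7) - 22) = 81*(4/(14 - 1*7 + 5*√7) - 22) = 81*(4/(14 - 7 + 5*√7) - 22) = 81*(4/(7 + 5*√7) - 22) = 81*(-22 + 4/(7 + 5*√7)) = -1782 + 324/(7 + 5*√7)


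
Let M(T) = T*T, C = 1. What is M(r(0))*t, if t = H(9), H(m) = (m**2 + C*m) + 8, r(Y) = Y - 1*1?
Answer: 98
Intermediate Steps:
r(Y) = -1 + Y (r(Y) = Y - 1 = -1 + Y)
H(m) = 8 + m + m**2 (H(m) = (m**2 + 1*m) + 8 = (m**2 + m) + 8 = (m + m**2) + 8 = 8 + m + m**2)
t = 98 (t = 8 + 9 + 9**2 = 8 + 9 + 81 = 98)
M(T) = T**2
M(r(0))*t = (-1 + 0)**2*98 = (-1)**2*98 = 1*98 = 98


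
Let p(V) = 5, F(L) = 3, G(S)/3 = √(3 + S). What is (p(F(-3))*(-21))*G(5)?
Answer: -630*√2 ≈ -890.95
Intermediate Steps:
G(S) = 3*√(3 + S)
(p(F(-3))*(-21))*G(5) = (5*(-21))*(3*√(3 + 5)) = -315*√8 = -315*2*√2 = -630*√2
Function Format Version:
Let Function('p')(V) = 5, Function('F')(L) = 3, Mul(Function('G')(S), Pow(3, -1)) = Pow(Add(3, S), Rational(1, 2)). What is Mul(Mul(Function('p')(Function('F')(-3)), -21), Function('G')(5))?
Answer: Mul(-630, Pow(2, Rational(1, 2))) ≈ -890.95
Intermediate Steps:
Function('G')(S) = Mul(3, Pow(Add(3, S), Rational(1, 2)))
Mul(Mul(Function('p')(Function('F')(-3)), -21), Function('G')(5)) = Mul(Mul(5, -21), Mul(3, Pow(Add(3, 5), Rational(1, 2)))) = Mul(-105, Mul(3, Pow(8, Rational(1, 2)))) = Mul(-105, Mul(3, Mul(2, Pow(2, Rational(1, 2))))) = Mul(-105, Mul(6, Pow(2, Rational(1, 2)))) = Mul(-630, Pow(2, Rational(1, 2)))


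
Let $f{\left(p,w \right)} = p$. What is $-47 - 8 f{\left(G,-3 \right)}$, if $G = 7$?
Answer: $-103$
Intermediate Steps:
$-47 - 8 f{\left(G,-3 \right)} = -47 - 56 = -103$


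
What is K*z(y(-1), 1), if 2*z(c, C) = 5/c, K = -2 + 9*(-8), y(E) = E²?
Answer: -185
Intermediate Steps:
K = -74 (K = -2 - 72 = -74)
z(c, C) = 5/(2*c) (z(c, C) = (5/c)/2 = 5/(2*c))
K*z(y(-1), 1) = -185/((-1)²) = -185/1 = -185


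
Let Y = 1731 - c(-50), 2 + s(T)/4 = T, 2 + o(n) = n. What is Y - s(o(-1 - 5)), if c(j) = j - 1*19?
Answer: 1840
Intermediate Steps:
o(n) = -2 + n
s(T) = -8 + 4*T
c(j) = -19 + j (c(j) = j - 19 = -19 + j)
Y = 1800 (Y = 1731 - (-19 - 50) = 1731 - 1*(-69) = 1731 + 69 = 1800)
Y - s(o(-1 - 5)) = 1800 - (-8 + 4*(-2 + (-1 - 5))) = 1800 - (-8 + 4*(-2 - 6)) = 1800 - (-8 + 4*(-8)) = 1800 - (-8 - 32) = 1800 - 1*(-40) = 1800 + 40 = 1840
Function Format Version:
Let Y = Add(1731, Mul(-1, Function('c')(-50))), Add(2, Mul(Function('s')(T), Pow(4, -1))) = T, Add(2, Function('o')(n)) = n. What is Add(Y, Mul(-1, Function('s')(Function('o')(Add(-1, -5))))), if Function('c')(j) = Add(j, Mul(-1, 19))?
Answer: 1840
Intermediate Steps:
Function('o')(n) = Add(-2, n)
Function('s')(T) = Add(-8, Mul(4, T))
Function('c')(j) = Add(-19, j) (Function('c')(j) = Add(j, -19) = Add(-19, j))
Y = 1800 (Y = Add(1731, Mul(-1, Add(-19, -50))) = Add(1731, Mul(-1, -69)) = Add(1731, 69) = 1800)
Add(Y, Mul(-1, Function('s')(Function('o')(Add(-1, -5))))) = Add(1800, Mul(-1, Add(-8, Mul(4, Add(-2, Add(-1, -5)))))) = Add(1800, Mul(-1, Add(-8, Mul(4, Add(-2, -6))))) = Add(1800, Mul(-1, Add(-8, Mul(4, -8)))) = Add(1800, Mul(-1, Add(-8, -32))) = Add(1800, Mul(-1, -40)) = Add(1800, 40) = 1840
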